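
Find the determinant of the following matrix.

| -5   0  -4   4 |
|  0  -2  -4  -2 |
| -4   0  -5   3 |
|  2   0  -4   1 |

The determinant is -58.

Expand along column 2 (it has 3 zeros):
  + (-2) · M_22   where M_22 = det([-5 -4 4; -4 -5 3; 2 -4 1]) = 29
det = (+1)·(-2)·(29) = -58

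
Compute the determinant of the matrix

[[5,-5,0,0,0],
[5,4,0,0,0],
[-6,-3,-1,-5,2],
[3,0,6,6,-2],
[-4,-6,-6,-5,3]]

The matrix is block lower-triangular with a 2×2 block and a 3×3 block on the diagonal, so its determinant equals the product of the determinants of the diagonal blocks.
det of the 2×2 block = 45
det of the 3×3 block = 34
det = (45)·(34) = 1530

The determinant is 1530.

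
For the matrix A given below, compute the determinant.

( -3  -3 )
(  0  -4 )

The determinant is 12.

det(A) = (-3)·(-4) − (-3)·0 = 12 − 0 = 12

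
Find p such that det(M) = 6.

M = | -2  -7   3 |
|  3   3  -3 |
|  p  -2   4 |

Expanding along the row containing p, det(M) is linear in p: det(M) = (12)·p + (54).
Set (12)·p + (54) = 6  ⇒  (12)·p = -48  ⇒  p = -4.

-4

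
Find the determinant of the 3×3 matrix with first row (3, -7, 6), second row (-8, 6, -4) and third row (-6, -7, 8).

-4

Expand along column 1:
  + 3 · |6 -4; -7 8| = 3·(48 − 28) = 60
  − (-8) · |-7 6; -7 8| = −(-8)·(-56 − (-42)) = -112
  + (-6) · |-7 6; 6 -4| = (-6)·(28 − 36) = 48
Sum: (60) + (-112) + (48) = -4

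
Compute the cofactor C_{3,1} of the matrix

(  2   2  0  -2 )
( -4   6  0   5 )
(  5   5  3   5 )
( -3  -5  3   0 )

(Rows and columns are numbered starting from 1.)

Delete row 3 and column 1; the remaining 3×3 submatrix is [2 0 -2; 6 0 5; -5 3 0].
Its determinant is -66.
The cofactor carries sign (−1)^(3+1) = +1, so C_{3,1} = +(-66) = -66.

-66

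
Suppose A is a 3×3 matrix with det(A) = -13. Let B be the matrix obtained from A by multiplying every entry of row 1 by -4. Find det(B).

Scaling one row by -4 multiplies the determinant by -4.
det(B) = (-4)·(-13) = 52

The determinant is 52.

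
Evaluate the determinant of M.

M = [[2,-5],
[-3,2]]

det(M) = 2·2 − (-5)·(-3) = 4 − 15 = -11

-11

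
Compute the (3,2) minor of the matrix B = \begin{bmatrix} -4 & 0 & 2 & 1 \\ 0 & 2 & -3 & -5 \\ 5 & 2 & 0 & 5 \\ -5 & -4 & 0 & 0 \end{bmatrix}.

Delete row 3 and column 2; the remaining 3×3 submatrix is [-4 2 1; 0 -3 -5; -5 0 0].
Its determinant is 35.

35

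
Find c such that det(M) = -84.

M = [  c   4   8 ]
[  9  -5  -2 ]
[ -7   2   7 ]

c = -8

Expanding along the column containing c, det(M) is linear in c: det(M) = (-31)·c + (-332).
Set (-31)·c + (-332) = -84  ⇒  (-31)·c = 248  ⇒  c = -8.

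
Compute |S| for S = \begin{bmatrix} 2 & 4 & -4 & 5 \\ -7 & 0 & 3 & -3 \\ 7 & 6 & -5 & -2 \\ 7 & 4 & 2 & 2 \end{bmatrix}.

Expand along row 2 (it has 1 zero):
  − (-7) · M_21   where M_21 = det([4 -4 5; 6 -5 -2; 4 2 2]) = 216
  − (3) · M_23   where M_23 = det([2 4 5; 7 6 -2; 7 4 2]) = -142
  + (-3) · M_24   where M_24 = det([2 4 -4; 7 6 -5; 7 4 2]) = -76
det = (-1)·(-7)·(216) + (-1)·(3)·(-142) + (+1)·(-3)·(-76) = 2166

2166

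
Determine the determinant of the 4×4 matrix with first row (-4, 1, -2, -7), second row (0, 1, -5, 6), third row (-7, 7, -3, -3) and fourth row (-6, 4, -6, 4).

Expand along row 2 (it has 1 zero):
  + (1) · M_22   where M_22 = det([-4 -2 -7; -7 -3 -3; -6 -6 4]) = -140
  − (-5) · M_23   where M_23 = det([-4 1 -7; -7 7 -3; -6 4 4]) = -212
  + (6) · M_24   where M_24 = det([-4 1 -2; -7 7 -3; -6 4 -6]) = 68
det = (+1)·(1)·(-140) + (-1)·(-5)·(-212) + (+1)·(6)·(68) = -792

-792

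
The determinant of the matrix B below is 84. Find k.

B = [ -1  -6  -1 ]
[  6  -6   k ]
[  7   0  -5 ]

k = -8

Expanding along the row containing k, det(B) is linear in k: det(B) = (-42)·k + (-252).
Set (-42)·k + (-252) = 84  ⇒  (-42)·k = 336  ⇒  k = -8.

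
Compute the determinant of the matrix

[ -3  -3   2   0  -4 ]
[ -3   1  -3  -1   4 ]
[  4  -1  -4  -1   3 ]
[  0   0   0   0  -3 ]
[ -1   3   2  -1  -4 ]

Expand along row 4 (it has 4 zeros):
  − (-3) · M_45   where M_45 = det([-3 -3 2 0; -3 1 -3 -1; 4 -1 -4 -1; -1 3 2 -1]) = -171
det = (-1)·(-3)·(-171) = -513

-513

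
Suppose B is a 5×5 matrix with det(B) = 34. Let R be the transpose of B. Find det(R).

det(Bᵀ) = det(B).
det(R) = (1)·(34) = 34

det(R) = 34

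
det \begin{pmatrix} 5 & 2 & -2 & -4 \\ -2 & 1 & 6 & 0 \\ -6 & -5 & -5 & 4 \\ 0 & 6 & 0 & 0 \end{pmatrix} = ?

-480

Expand along row 4 (it has 3 zeros):
  + (6) · M_42   where M_42 = det([5 -2 -4; -2 6 0; -6 -5 4]) = -80
det = (+1)·(6)·(-80) = -480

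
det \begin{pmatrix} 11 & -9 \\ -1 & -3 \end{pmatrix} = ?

-42

det = 11·(-3) − (-9)·(-1) = -33 − 9 = -42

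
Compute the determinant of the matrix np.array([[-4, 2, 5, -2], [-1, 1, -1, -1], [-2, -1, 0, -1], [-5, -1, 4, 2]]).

95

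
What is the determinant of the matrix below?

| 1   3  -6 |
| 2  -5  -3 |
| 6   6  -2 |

Expand along column 1:
  + 1 · |-5 -3; 6 -2| = 1·(10 − (-18)) = 28
  − 2 · |3 -6; 6 -2| = −2·(-6 − (-36)) = -60
  + 6 · |3 -6; -5 -3| = 6·(-9 − 30) = -234
Sum: (28) + (-60) + (-234) = -266

The determinant is -266.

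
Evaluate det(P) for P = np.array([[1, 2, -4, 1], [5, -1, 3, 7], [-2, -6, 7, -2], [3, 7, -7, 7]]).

210

Expand along row 1:
  + (1) · M_11   where M_11 = det([-1 3 7; -6 7 -2; 7 -7 7]) = 0
  − (2) · M_12   where M_12 = det([5 3 7; -2 7 -2; 3 -7 7]) = 150
  + (-4) · M_13   where M_13 = det([5 -1 7; -2 -6 -2; 3 7 7]) = -120
  − (1) · M_14   where M_14 = det([5 -1 3; -2 -6 7; 3 7 -7]) = -30
det = (+1)·(1)·(0) + (-1)·(2)·(150) + (+1)·(-4)·(-120) + (-1)·(1)·(-30) = 210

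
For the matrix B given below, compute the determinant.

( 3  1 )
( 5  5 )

det(B) = 3·5 − 1·5 = 15 − 5 = 10

The determinant is 10.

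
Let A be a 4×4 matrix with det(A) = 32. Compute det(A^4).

det(A^4) = (det A)^4 = (32)^4 = 1048576

1048576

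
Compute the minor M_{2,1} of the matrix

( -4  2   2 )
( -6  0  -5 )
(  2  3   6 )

The minor is 6.

Delete row 2 and column 1; the remaining 2×2 submatrix is [2 2; 3 6].
Its determinant is 2·6 − 2·3 = 6.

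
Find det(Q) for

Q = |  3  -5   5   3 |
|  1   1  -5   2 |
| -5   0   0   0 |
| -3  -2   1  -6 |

The determinant is 785.

Expand along row 3 (it has 3 zeros):
  + (-5) · M_31   where M_31 = det([-5 5 3; 1 -5 2; -2 1 -6]) = -157
det = (+1)·(-5)·(-157) = 785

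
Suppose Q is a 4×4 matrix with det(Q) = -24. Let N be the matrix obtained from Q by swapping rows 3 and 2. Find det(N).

24

Swapping two rows multiplies the determinant by −1.
det(N) = (-1)·(-24) = 24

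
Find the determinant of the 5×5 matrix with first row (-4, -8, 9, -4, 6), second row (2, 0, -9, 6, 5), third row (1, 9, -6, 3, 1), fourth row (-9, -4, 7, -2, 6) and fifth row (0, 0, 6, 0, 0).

Expand along row 5 (it has 4 zeros):
  + (6) · M_53   where M_53 = det([-4 -8 -4 6; 2 0 6 5; 1 9 3 1; -9 -4 -2 6]) = -2592
det = (+1)·(6)·(-2592) = -15552

-15552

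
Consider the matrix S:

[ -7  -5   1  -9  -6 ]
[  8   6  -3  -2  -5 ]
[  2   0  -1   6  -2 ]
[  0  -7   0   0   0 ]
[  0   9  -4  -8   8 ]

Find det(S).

det(S) = -23464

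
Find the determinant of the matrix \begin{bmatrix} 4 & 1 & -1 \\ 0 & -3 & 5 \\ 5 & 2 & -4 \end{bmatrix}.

The determinant is 18.

Expand along column 1:
  + 4 · |-3 5; 2 -4| = 4·(12 − 10) = 8
  + 5 · |1 -1; -3 5| = 5·(5 − 3) = 10
Sum: (8) + (10) = 18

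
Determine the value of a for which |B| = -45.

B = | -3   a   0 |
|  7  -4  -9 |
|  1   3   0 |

-4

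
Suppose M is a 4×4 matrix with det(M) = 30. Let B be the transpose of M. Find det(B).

30

det(Mᵀ) = det(M).
det(B) = (1)·(30) = 30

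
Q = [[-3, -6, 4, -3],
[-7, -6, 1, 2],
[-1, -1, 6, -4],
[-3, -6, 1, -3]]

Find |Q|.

297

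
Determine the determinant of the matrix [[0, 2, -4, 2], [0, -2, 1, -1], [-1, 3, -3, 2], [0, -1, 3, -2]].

Expand along column 1 (it has 3 zeros):
  + (-1) · M_31   where M_31 = det([2 -4 2; -2 1 -1; -1 3 -2]) = 4
det = (+1)·(-1)·(4) = -4

The determinant is -4.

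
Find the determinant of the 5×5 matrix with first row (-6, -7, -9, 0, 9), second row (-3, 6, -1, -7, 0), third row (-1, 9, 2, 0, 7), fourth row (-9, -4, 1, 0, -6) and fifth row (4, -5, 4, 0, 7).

The determinant is 108500.

Expand along column 4 (it has 4 zeros):
  + (-7) · M_24   where M_24 = det([-6 -7 -9 9; -1 9 2 7; -9 -4 1 -6; 4 -5 4 7]) = -15500
det = (+1)·(-7)·(-15500) = 108500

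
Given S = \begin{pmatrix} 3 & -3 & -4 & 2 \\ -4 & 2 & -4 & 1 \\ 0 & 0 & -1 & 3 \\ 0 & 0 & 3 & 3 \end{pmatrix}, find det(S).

72

S is block upper-triangular with a 2×2 block and a 2×2 block on the diagonal, so its determinant equals the product of the determinants of the diagonal blocks.
det of the 2×2 block = -6
det of the 2×2 block = -12
det = (-6)·(-12) = 72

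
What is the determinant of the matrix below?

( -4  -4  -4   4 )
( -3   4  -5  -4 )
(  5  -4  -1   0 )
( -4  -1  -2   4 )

Expand along row 3 (it has 1 zero):
  + (5) · M_31   where M_31 = det([-4 -4 4; 4 -5 -4; -1 -2 4]) = 108
  − (-4) · M_32   where M_32 = det([-4 -4 4; -3 -5 -4; -4 -2 4]) = -56
  + (-1) · M_33   where M_33 = det([-4 -4 4; -3 4 -4; -4 -1 4]) = -84
det = (+1)·(5)·(108) + (-1)·(-4)·(-56) + (+1)·(-1)·(-84) = 400

400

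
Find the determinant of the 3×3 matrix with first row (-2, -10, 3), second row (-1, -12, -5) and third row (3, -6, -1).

322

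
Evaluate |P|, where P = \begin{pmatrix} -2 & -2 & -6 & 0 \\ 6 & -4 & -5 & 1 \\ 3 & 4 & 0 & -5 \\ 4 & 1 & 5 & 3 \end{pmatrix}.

|P| = -620

Expand along row 1 (it has 1 zero):
  + (-2) · M_11   where M_11 = det([-4 -5 1; 4 0 -5; 1 5 3]) = 5
  − (-2) · M_12   where M_12 = det([6 -5 1; 3 0 -5; 4 5 3]) = 310
  + (-6) · M_13   where M_13 = det([6 -4 1; 3 4 -5; 4 1 3]) = 205
det = (+1)·(-2)·(5) + (-1)·(-2)·(310) + (+1)·(-6)·(205) = -620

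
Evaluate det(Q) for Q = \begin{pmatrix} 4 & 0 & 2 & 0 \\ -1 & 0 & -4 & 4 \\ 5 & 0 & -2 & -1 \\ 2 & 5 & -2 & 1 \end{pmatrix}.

Expand along column 2 (it has 3 zeros):
  + (5) · M_42   where M_42 = det([4 2 0; -1 -4 4; 5 -2 -1]) = 86
det = (+1)·(5)·(86) = 430

The determinant is 430.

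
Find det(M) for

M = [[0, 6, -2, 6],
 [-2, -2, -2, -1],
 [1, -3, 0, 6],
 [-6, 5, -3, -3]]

Expand along row 1 (it has 1 zero):
  − (6) · M_12   where M_12 = det([-2 -2 -1; 1 0 6; -6 -3 -3]) = 33
  + (-2) · M_13   where M_13 = det([-2 -2 -1; 1 -3 6; -6 5 -3]) = 121
  − (6) · M_14   where M_14 = det([-2 -2 -2; 1 -3 0; -6 5 -3]) = 2
det = (-1)·(6)·(33) + (+1)·(-2)·(121) + (-1)·(6)·(2) = -452

-452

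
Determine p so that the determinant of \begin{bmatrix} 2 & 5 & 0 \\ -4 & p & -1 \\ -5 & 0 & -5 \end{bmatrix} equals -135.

Expanding along the column containing p, det(B) is linear in p: det(B) = (-10)·p + (-75).
Set (-10)·p + (-75) = -135  ⇒  (-10)·p = -60  ⇒  p = 6.

p = 6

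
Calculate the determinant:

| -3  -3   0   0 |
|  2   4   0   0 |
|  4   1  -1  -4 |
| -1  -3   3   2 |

The matrix is block lower-triangular with a 2×2 block and a 2×2 block on the diagonal, so its determinant equals the product of the determinants of the diagonal blocks.
det of the 2×2 block = -6
det of the 2×2 block = 10
det = (-6)·(10) = -60

The determinant is -60.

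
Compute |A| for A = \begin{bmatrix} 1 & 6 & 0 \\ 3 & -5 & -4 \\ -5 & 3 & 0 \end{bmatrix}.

132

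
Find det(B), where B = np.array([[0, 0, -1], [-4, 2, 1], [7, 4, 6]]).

Expand along row 1:
  + (-1) · |-4 2; 7 4| = (-1)·(-16 − 14) = 30

30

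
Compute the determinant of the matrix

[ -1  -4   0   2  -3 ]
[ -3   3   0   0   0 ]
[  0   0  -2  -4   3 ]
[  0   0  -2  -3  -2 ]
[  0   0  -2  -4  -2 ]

The matrix is block upper-triangular with a 2×2 block and a 3×3 block on the diagonal, so its determinant equals the product of the determinants of the diagonal blocks.
det of the 2×2 block = -15
det of the 3×3 block = 10
det = (-15)·(10) = -150

-150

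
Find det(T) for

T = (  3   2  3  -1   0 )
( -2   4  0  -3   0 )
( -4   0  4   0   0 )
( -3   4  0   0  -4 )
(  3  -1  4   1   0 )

det(T) = -96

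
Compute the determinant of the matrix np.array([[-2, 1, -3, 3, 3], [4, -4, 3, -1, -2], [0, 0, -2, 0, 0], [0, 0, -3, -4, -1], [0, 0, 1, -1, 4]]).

The determinant is 136.

The matrix is block upper-triangular with a 2×2 block and a 3×3 block on the diagonal, so its determinant equals the product of the determinants of the diagonal blocks.
det of the 2×2 block = 4
det of the 3×3 block = 34
det = (4)·(34) = 136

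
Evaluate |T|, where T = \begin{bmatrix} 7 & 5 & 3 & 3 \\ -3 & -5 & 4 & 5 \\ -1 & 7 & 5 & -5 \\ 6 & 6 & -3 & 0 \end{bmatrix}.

det(T) = -1068

Expand along row 4 (it has 1 zero):
  − (6) · M_41   where M_41 = det([5 3 3; -5 4 5; 7 5 -5]) = -354
  + (6) · M_42   where M_42 = det([7 3 3; -3 4 5; -1 5 -5]) = -408
  − (-3) · M_43   where M_43 = det([7 5 3; -3 -5 5; -1 7 -5]) = -248
det = (-1)·(6)·(-354) + (+1)·(6)·(-408) + (-1)·(-3)·(-248) = -1068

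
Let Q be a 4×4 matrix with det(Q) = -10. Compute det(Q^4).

The determinant is 10000.

det(Q^4) = (det Q)^4 = (-10)^4 = 10000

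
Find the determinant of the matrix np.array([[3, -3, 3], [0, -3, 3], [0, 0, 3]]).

-27

The matrix is upper triangular, so the determinant is the product of the diagonal entries:
det = (3) · (-3) · (3) = -27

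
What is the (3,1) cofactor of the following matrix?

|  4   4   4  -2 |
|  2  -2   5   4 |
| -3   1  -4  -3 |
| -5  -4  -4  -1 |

-84

Delete row 3 and column 1; the remaining 3×3 submatrix is [4 4 -2; -2 5 4; -4 -4 -1].
Its determinant is -84.
The cofactor carries sign (−1)^(3+1) = +1, so C_{3,1} = +(-84) = -84.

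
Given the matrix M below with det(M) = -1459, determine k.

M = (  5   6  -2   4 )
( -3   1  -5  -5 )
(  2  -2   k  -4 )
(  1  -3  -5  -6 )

3

Expanding along the row containing k, det(M) is linear in k: det(M) = (-211)·k + (-826).
Set (-211)·k + (-826) = -1459  ⇒  (-211)·k = -633  ⇒  k = 3.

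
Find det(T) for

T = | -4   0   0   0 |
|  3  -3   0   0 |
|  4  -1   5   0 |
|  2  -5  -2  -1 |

The determinant is -60.

T is lower triangular, so det(T) is the product of the diagonal entries:
det = (-4) · (-3) · (5) · (-1) = -60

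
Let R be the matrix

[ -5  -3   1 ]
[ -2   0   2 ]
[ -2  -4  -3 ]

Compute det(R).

|R| = -2

Expand along column 2:
  − (-3) · |-2 2; -2 -3| = −(-3)·(6 − (-4)) = 30
  − (-4) · |-5 1; -2 2| = −(-4)·(-10 − (-2)) = -32
Sum: (30) + (-32) = -2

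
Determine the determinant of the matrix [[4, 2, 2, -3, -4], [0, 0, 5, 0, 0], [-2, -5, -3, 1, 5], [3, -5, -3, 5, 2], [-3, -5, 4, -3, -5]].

-6805

Expand along row 2 (it has 4 zeros):
  − (5) · M_23   where M_23 = det([4 2 -3 -4; -2 -5 1 5; 3 -5 5 2; -3 -5 -3 -5]) = 1361
det = (-1)·(5)·(1361) = -6805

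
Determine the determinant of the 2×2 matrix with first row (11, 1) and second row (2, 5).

det = 11·5 − 1·2 = 55 − 2 = 53

53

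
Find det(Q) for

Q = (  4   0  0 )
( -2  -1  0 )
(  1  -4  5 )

det(Q) = -20

Q is lower triangular, so det(Q) is the product of the diagonal entries:
det = (4) · (-1) · (5) = -20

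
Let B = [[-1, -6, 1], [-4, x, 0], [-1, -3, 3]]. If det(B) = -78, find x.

9

Expanding along the column containing x, det(B) is linear in x: det(B) = (-2)·x + (-60).
Set (-2)·x + (-60) = -78  ⇒  (-2)·x = -18  ⇒  x = 9.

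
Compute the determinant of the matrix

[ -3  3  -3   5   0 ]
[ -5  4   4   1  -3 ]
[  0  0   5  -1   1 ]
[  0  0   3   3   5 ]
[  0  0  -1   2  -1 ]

The matrix is block upper-triangular with a 2×2 block and a 3×3 block on the diagonal, so its determinant equals the product of the determinants of the diagonal blocks.
det of the 2×2 block = 3
det of the 3×3 block = -54
det = (3)·(-54) = -162

-162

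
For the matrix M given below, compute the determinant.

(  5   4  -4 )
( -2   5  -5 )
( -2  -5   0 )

det(M) = -165

Expand along column 3:
  + (-4) · |-2 5; -2 -5| = (-4)·(10 − (-10)) = -80
  − (-5) · |5 4; -2 -5| = −(-5)·(-25 − (-8)) = -85
Sum: (-80) + (-85) = -165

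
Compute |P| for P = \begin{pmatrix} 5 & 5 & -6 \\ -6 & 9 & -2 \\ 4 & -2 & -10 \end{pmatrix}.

det(P) = -666

Expand along row 1:
  + 5 · |9 -2; -2 -10| = 5·(-90 − 4) = -470
  − 5 · |-6 -2; 4 -10| = −5·(60 − (-8)) = -340
  + (-6) · |-6 9; 4 -2| = (-6)·(12 − 36) = 144
Sum: (-470) + (-340) + (144) = -666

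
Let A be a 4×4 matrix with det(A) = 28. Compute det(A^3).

det(A^3) = (det A)^3 = (28)^3 = 21952

21952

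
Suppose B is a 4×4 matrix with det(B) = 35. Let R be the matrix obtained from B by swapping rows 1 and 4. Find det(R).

The determinant is -35.

Swapping two rows multiplies the determinant by −1.
det(R) = (-1)·(35) = -35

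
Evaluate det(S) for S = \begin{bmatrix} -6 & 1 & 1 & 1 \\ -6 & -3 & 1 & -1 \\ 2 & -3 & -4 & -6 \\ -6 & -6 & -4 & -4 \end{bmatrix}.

Expand along row 1:
  + (-6) · M_11   where M_11 = det([-3 1 -1; -3 -4 -6; -6 -4 -4]) = 60
  − (1) · M_12   where M_12 = det([-6 1 -1; 2 -4 -6; -6 -4 -4]) = 124
  + (1) · M_13   where M_13 = det([-6 -3 -1; 2 -3 -6; -6 -6 -4]) = 42
  − (1) · M_14   where M_14 = det([-6 -3 1; 2 -3 -4; -6 -6 -4]) = -54
det = (+1)·(-6)·(60) + (-1)·(1)·(124) + (+1)·(1)·(42) + (-1)·(1)·(-54) = -388

The determinant is -388.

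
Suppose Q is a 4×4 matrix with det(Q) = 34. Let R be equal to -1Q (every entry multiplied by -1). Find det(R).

34

For a 4×4 matrix, det(-1Q) = (-1)^4·det(Q) = 1·det(Q).
det(R) = (1)·(34) = 34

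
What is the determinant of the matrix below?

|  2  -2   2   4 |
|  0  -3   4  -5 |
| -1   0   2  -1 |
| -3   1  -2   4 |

Expand along row 2 (it has 1 zero):
  + (-3) · M_22   where M_22 = det([2 2 4; -1 2 -1; -3 -2 4]) = 58
  − (4) · M_23   where M_23 = det([2 -2 4; -1 0 -1; -3 1 4]) = -16
  + (-5) · M_24   where M_24 = det([2 -2 2; -1 0 2; -3 1 -2]) = 10
det = (+1)·(-3)·(58) + (-1)·(4)·(-16) + (+1)·(-5)·(10) = -160

-160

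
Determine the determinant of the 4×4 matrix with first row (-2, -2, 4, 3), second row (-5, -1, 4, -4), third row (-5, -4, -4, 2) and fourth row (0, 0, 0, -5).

Expand along row 4 (it has 3 zeros):
  + (-5) · M_44   where M_44 = det([-2 -2 4; -5 -1 4; -5 -4 -4]) = 100
det = (+1)·(-5)·(100) = -500

-500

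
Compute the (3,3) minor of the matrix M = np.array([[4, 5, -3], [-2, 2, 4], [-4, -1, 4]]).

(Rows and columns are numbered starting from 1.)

18

Delete row 3 and column 3; the remaining 2×2 submatrix is [4 5; -2 2].
Its determinant is 4·2 − 5·(-2) = 18.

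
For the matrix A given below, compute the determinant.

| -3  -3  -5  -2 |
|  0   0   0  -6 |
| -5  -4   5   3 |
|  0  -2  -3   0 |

|A| = 426

Expand along row 2 (it has 3 zeros):
  + (-6) · M_24   where M_24 = det([-3 -3 -5; -5 -4 5; 0 -2 -3]) = -71
det = (+1)·(-6)·(-71) = 426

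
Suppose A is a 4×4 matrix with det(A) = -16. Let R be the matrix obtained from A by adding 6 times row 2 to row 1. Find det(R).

-16

Adding a multiple of one row to another leaves the determinant unchanged.
det(R) = (1)·(-16) = -16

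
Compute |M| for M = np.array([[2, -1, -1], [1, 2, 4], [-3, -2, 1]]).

Expand along row 1:
  + 2 · |2 4; -2 1| = 2·(2 − (-8)) = 20
  − (-1) · |1 4; -3 1| = −(-1)·(1 − (-12)) = 13
  + (-1) · |1 2; -3 -2| = (-1)·(-2 − (-6)) = -4
Sum: (20) + (13) + (-4) = 29

29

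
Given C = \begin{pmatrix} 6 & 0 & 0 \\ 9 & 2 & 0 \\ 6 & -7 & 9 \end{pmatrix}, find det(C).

108

C is lower triangular, so det(C) is the product of the diagonal entries:
det = (6) · (2) · (9) = 108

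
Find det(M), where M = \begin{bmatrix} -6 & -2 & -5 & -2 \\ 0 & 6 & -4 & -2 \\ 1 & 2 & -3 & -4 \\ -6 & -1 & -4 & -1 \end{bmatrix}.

Expand along row 2 (it has 1 zero):
  + (6) · M_22   where M_22 = det([-6 -5 -2; 1 -3 -4; -6 -4 -1]) = -3
  − (-4) · M_23   where M_23 = det([-6 -2 -2; 1 2 -4; -6 -1 -1]) = -36
  + (-2) · M_24   where M_24 = det([-6 -2 -5; 1 2 -3; -6 -1 -4]) = -33
det = (+1)·(6)·(-3) + (-1)·(-4)·(-36) + (+1)·(-2)·(-33) = -96

The determinant is -96.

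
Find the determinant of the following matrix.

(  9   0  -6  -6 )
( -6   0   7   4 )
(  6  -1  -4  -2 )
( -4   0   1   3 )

The determinant is 9.

Expand along column 2 (it has 3 zeros):
  − (-1) · M_32   where M_32 = det([9 -6 -6; -6 7 4; -4 1 3]) = 9
det = (-1)·(-1)·(9) = 9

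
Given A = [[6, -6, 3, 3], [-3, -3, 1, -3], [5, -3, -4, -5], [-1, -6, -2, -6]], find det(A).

|A| = 507

Expand along row 1:
  + (6) · M_11   where M_11 = det([-3 1 -3; -3 -4 -5; -6 -2 -6]) = 24
  − (-6) · M_12   where M_12 = det([-3 1 -3; 5 -4 -5; -1 -2 -6]) = 35
  + (3) · M_13   where M_13 = det([-3 -3 -3; 5 -3 -5; -1 -6 -6]) = 30
  − (3) · M_14   where M_14 = det([-3 -3 1; 5 -3 -4; -1 -6 -2]) = -21
det = (+1)·(6)·(24) + (-1)·(-6)·(35) + (+1)·(3)·(30) + (-1)·(3)·(-21) = 507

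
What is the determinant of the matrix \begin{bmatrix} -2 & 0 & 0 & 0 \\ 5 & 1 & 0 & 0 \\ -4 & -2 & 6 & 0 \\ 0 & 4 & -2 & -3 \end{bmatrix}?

The determinant is 36.

The matrix is lower triangular, so the determinant is the product of the diagonal entries:
det = (-2) · (1) · (6) · (-3) = 36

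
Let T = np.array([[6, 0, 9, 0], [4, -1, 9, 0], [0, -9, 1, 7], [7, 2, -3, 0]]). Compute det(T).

-315

Expand along column 4 (it has 3 zeros):
  − (7) · M_34   where M_34 = det([6 0 9; 4 -1 9; 7 2 -3]) = 45
det = (-1)·(7)·(45) = -315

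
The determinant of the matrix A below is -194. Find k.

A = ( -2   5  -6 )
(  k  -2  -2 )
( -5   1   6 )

k = 9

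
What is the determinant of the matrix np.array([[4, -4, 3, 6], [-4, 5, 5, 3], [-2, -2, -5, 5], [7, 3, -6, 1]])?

4717

Expand along row 1:
  + (4) · M_11   where M_11 = det([5 5 3; -2 -5 5; 3 -6 1]) = 291
  − (-4) · M_12   where M_12 = det([-4 5 3; -2 -5 5; 7 -6 1]) = 226
  + (3) · M_13   where M_13 = det([-4 5 3; -2 -2 5; 7 3 1]) = 277
  − (6) · M_14   where M_14 = det([-4 5 5; -2 -2 -5; 7 3 -6]) = -303
det = (+1)·(4)·(291) + (-1)·(-4)·(226) + (+1)·(3)·(277) + (-1)·(6)·(-303) = 4717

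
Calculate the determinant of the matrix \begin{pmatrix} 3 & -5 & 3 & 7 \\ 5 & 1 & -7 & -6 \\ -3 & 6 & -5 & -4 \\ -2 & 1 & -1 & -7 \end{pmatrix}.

409

Expand along row 1:
  + (3) · M_11   where M_11 = det([1 -7 -6; 6 -5 -4; 1 -1 -7]) = -229
  − (-5) · M_12   where M_12 = det([5 -7 -6; -3 -5 -4; -2 -1 -7]) = 288
  + (3) · M_13   where M_13 = det([5 1 -6; -3 6 -4; -2 1 -7]) = -257
  − (7) · M_14   where M_14 = det([5 1 -7; -3 6 -5; -2 1 -1]) = -61
det = (+1)·(3)·(-229) + (-1)·(-5)·(288) + (+1)·(3)·(-257) + (-1)·(7)·(-61) = 409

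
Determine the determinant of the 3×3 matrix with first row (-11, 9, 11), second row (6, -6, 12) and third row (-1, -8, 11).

Expand along column 1:
  + (-11) · |-6 12; -8 11| = (-11)·(-66 − (-96)) = -330
  − 6 · |9 11; -8 11| = −6·(99 − (-88)) = -1122
  + (-1) · |9 11; -6 12| = (-1)·(108 − (-66)) = -174
Sum: (-330) + (-1122) + (-174) = -1626

The determinant is -1626.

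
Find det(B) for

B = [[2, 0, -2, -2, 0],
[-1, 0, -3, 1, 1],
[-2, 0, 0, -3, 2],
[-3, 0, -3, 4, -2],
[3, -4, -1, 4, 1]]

Expand along column 2 (it has 4 zeros):
  − (-4) · M_52   where M_52 = det([2 -2 -2 0; -1 -3 1 1; -2 0 -3 2; -3 -3 4 -2]) = -128
det = (-1)·(-4)·(-128) = -512

-512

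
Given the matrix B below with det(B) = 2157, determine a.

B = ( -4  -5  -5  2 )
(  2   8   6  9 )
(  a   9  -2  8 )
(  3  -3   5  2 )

Expanding along the row containing a, det(B) is linear in a: det(B) = (496)·a + (1661).
Set (496)·a + (1661) = 2157  ⇒  (496)·a = 496  ⇒  a = 1.

1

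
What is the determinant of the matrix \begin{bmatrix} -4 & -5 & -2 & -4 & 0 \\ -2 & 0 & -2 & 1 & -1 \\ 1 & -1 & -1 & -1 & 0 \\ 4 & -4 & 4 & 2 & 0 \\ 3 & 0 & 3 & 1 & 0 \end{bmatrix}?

-120

Expand along column 5 (it has 4 zeros):
  − (-1) · M_25   where M_25 = det([-4 -5 -2 -4; 1 -1 -1 -1; 4 -4 4 2; 3 0 3 1]) = -120
det = (-1)·(-1)·(-120) = -120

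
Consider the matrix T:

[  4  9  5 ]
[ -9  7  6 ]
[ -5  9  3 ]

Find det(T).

Expand along column 1:
  + 4 · |7 6; 9 3| = 4·(21 − 54) = -132
  − (-9) · |9 5; 9 3| = −(-9)·(27 − 45) = -162
  + (-5) · |9 5; 7 6| = (-5)·(54 − 35) = -95
Sum: (-132) + (-162) + (-95) = -389

det(T) = -389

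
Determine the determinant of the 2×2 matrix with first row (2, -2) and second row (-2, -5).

det = 2·(-5) − (-2)·(-2) = -10 − 4 = -14

-14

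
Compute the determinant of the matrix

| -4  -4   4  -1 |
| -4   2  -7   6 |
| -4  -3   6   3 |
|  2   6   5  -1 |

1542

Expand along row 1:
  + (-4) · M_11   where M_11 = det([2 -7 6; -3 6 3; 6 5 -1]) = -453
  − (-4) · M_12   where M_12 = det([-4 -7 6; -4 6 3; 2 5 -1]) = -122
  + (4) · M_13   where M_13 = det([-4 2 6; -4 -3 3; 2 6 -1]) = -44
  − (-1) · M_14   where M_14 = det([-4 2 -7; -4 -3 6; 2 6 5]) = 394
det = (+1)·(-4)·(-453) + (-1)·(-4)·(-122) + (+1)·(4)·(-44) + (-1)·(-1)·(394) = 1542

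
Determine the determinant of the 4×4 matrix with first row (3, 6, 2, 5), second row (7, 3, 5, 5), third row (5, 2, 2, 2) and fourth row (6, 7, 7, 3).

Expand along row 1:
  + (3) · M_11   where M_11 = det([3 5 5; 2 2 2; 7 7 3]) = 16
  − (6) · M_12   where M_12 = det([7 5 5; 5 2 2; 6 7 3]) = 44
  + (2) · M_13   where M_13 = det([7 3 5; 5 2 2; 6 7 3]) = 50
  − (5) · M_14   where M_14 = det([7 3 5; 5 2 2; 6 7 7]) = 46
det = (+1)·(3)·(16) + (-1)·(6)·(44) + (+1)·(2)·(50) + (-1)·(5)·(46) = -346

-346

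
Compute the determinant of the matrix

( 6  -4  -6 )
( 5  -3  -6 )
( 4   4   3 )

Expand along column 1:
  + 6 · |-3 -6; 4 3| = 6·(-9 − (-24)) = 90
  − 5 · |-4 -6; 4 3| = −5·(-12 − (-24)) = -60
  + 4 · |-4 -6; -3 -6| = 4·(24 − 18) = 24
Sum: (90) + (-60) + (24) = 54

54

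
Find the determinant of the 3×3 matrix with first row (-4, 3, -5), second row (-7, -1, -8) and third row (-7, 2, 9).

The determinant is 434.

Expand along column 1:
  + (-4) · |-1 -8; 2 9| = (-4)·(-9 − (-16)) = -28
  − (-7) · |3 -5; 2 9| = −(-7)·(27 − (-10)) = 259
  + (-7) · |3 -5; -1 -8| = (-7)·(-24 − 5) = 203
Sum: (-28) + (259) + (203) = 434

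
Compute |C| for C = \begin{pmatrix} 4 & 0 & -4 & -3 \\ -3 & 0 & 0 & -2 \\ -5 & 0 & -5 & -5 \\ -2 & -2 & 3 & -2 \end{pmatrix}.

det(C) = 130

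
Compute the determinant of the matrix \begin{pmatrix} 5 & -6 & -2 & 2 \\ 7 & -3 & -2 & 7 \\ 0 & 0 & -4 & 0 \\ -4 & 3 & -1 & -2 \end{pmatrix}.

-108

Expand along row 3 (it has 3 zeros):
  + (-4) · M_33   where M_33 = det([5 -6 2; 7 -3 7; -4 3 -2]) = 27
det = (+1)·(-4)·(27) = -108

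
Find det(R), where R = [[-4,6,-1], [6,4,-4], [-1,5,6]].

Expand along row 1:
  + (-4) · |4 -4; 5 6| = (-4)·(24 − (-20)) = -176
  − 6 · |6 -4; -1 6| = −6·(36 − 4) = -192
  + (-1) · |6 4; -1 5| = (-1)·(30 − (-4)) = -34
Sum: (-176) + (-192) + (-34) = -402

-402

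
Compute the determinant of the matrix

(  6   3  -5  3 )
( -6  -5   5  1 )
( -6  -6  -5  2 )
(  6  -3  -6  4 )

-1308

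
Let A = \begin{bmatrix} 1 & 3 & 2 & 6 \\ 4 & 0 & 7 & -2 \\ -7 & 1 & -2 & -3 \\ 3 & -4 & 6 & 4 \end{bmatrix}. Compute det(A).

|A| = -1841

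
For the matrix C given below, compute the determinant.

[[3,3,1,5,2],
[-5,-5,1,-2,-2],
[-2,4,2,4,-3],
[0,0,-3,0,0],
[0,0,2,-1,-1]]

Expand along row 4 (it has 4 zeros):
  − (-3) · M_43   where M_43 = det([3 3 5 2; -5 -5 -2 -2; -2 4 4 -3; 0 0 -1 -1]) = 90
det = (-1)·(-3)·(90) = 270

270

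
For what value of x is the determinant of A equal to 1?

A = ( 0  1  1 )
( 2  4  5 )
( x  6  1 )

-9

Expanding along the column containing x, det(A) is linear in x: det(A) = (1)·x + (10).
Set (1)·x + (10) = 1  ⇒  (1)·x = -9  ⇒  x = -9.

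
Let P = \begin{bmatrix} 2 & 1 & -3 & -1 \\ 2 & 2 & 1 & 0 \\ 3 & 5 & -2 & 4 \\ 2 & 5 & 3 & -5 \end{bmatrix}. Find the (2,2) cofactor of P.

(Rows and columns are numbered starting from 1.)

-86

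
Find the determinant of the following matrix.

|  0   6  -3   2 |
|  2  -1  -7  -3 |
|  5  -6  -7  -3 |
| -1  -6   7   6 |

-683

Expand along row 1 (it has 1 zero):
  − (6) · M_12   where M_12 = det([2 -7 -3; 5 -7 -3; -1 7 6]) = 63
  + (-3) · M_13   where M_13 = det([2 -1 -3; 5 -6 -3; -1 -6 6]) = 27
  − (2) · M_14   where M_14 = det([2 -1 -7; 5 -6 -7; -1 -6 7]) = 112
det = (-1)·(6)·(63) + (+1)·(-3)·(27) + (-1)·(2)·(112) = -683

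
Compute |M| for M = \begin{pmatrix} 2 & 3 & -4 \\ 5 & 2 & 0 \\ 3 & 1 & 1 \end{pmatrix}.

-7

Expand along row 2:
  − 5 · |3 -4; 1 1| = −5·(3 − (-4)) = -35
  + 2 · |2 -4; 3 1| = 2·(2 − (-12)) = 28
Sum: (-35) + (28) = -7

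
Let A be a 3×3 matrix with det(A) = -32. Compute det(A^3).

-32768

det(A^3) = (det A)^3 = (-32)^3 = -32768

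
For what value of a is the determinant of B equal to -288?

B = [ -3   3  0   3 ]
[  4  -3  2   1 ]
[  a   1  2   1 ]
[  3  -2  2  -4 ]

a = 8

Expanding along the column containing a, det(B) is linear in a: det(B) = (-36)·a + (0).
Set (-36)·a + (0) = -288  ⇒  (-36)·a = -288  ⇒  a = 8.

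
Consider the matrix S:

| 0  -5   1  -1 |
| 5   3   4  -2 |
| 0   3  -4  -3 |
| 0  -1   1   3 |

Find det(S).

Expand along column 1 (it has 3 zeros):
  − (5) · M_21   where M_21 = det([-5 1 -1; 3 -4 -3; -1 1 3]) = 40
det = (-1)·(5)·(40) = -200

-200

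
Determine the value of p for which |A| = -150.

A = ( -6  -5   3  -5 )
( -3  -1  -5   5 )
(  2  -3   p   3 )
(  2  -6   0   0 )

p = -2

Expanding along the row containing p, det(A) is linear in p: det(A) = (-330)·p + (-810).
Set (-330)·p + (-810) = -150  ⇒  (-330)·p = 660  ⇒  p = -2.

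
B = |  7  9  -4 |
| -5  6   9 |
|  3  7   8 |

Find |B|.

710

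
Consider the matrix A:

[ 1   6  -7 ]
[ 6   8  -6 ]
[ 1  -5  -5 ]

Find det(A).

|A| = 340

Expand along row 1:
  + 1 · |8 -6; -5 -5| = 1·(-40 − 30) = -70
  − 6 · |6 -6; 1 -5| = −6·(-30 − (-6)) = 144
  + (-7) · |6 8; 1 -5| = (-7)·(-30 − 8) = 266
Sum: (-70) + (144) + (266) = 340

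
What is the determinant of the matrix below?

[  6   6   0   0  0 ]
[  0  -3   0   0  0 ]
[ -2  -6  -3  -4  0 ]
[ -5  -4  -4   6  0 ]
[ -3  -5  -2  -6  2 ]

The matrix is block lower-triangular with a 2×2 block and a 3×3 block on the diagonal, so its determinant equals the product of the determinants of the diagonal blocks.
det of the 2×2 block = -18
det of the 3×3 block = -68
det = (-18)·(-68) = 1224

1224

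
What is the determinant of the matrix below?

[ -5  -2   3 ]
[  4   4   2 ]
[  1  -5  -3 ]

Expand along column 1:
  + (-5) · |4 2; -5 -3| = (-5)·(-12 − (-10)) = 10
  − 4 · |-2 3; -5 -3| = −4·(6 − (-15)) = -84
  + 1 · |-2 3; 4 2| = 1·(-4 − 12) = -16
Sum: (10) + (-84) + (-16) = -90

The determinant is -90.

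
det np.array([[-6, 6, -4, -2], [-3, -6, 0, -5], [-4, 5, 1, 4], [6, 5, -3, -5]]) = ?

Expand along row 2 (it has 1 zero):
  − (-3) · M_21   where M_21 = det([6 -4 -2; 5 1 4; 5 -3 -5]) = -98
  + (-6) · M_22   where M_22 = det([-6 -4 -2; -4 1 4; 6 -3 -5]) = -70
  + (-5) · M_24   where M_24 = det([-6 6 -4; -4 5 1; 6 5 -3]) = 284
det = (-1)·(-3)·(-98) + (+1)·(-6)·(-70) + (+1)·(-5)·(284) = -1294

-1294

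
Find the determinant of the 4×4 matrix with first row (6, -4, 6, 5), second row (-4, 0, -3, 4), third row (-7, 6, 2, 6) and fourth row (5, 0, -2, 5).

-2946

Expand along column 2 (it has 2 zeros):
  − (-4) · M_12   where M_12 = det([-4 -3 4; -7 2 6; 5 -2 5]) = -267
  − (6) · M_32   where M_32 = det([6 6 5; -4 -3 4; 5 -2 5]) = 313
det = (-1)·(-4)·(-267) + (-1)·(6)·(313) = -2946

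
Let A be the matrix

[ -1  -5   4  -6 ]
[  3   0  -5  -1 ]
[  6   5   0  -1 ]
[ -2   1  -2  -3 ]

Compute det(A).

The determinant is -1302.

Expand along row 2 (it has 1 zero):
  − (3) · M_21   where M_21 = det([-5 4 -6; 5 0 -1; 1 -2 -3]) = 126
  − (-5) · M_23   where M_23 = det([-1 -5 -6; 6 5 -1; -2 1 -3]) = -182
  + (-1) · M_24   where M_24 = det([-1 -5 4; 6 5 0; -2 1 -2]) = 14
det = (-1)·(3)·(126) + (-1)·(-5)·(-182) + (+1)·(-1)·(14) = -1302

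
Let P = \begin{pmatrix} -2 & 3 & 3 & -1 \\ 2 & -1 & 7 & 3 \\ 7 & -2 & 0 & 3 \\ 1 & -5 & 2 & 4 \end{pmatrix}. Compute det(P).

det(P) = 140

Expand along row 3 (it has 1 zero):
  + (7) · M_31   where M_31 = det([3 3 -1; -1 7 3; -5 2 4]) = 0
  − (-2) · M_32   where M_32 = det([-2 3 -1; 2 7 3; 1 2 4]) = -56
  − (3) · M_34   where M_34 = det([-2 3 3; 2 -1 7; 1 -5 2]) = -84
det = (+1)·(7)·(0) + (-1)·(-2)·(-56) + (-1)·(3)·(-84) = 140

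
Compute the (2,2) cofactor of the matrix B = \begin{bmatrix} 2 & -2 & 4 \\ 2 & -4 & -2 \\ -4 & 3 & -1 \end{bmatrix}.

The cofactor is 14.

Delete row 2 and column 2; the remaining 2×2 submatrix is [2 4; -4 -1].
Its determinant is 2·(-1) − 4·(-4) = 14.
The cofactor carries sign (−1)^(2+2) = +1, so C_{2,2} = +(14) = 14.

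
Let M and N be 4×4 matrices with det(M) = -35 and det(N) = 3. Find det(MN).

det(MN) = det(M)·det(N) = (-35)·(3) = -105

The determinant is -105.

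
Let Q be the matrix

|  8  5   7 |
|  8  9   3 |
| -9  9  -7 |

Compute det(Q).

496

Expand along column 1:
  + 8 · |9 3; 9 -7| = 8·(-63 − 27) = -720
  − 8 · |5 7; 9 -7| = −8·(-35 − 63) = 784
  + (-9) · |5 7; 9 3| = (-9)·(15 − 63) = 432
Sum: (-720) + (784) + (432) = 496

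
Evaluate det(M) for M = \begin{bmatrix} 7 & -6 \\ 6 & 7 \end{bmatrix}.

det(M) = 7·7 − (-6)·6 = 49 − (-36) = 85

det(M) = 85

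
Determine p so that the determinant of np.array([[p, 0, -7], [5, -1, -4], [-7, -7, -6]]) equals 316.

-1

Expanding along the row containing p, det(A) is linear in p: det(A) = (-22)·p + (294).
Set (-22)·p + (294) = 316  ⇒  (-22)·p = 22  ⇒  p = -1.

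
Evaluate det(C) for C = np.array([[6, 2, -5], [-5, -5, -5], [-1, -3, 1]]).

-150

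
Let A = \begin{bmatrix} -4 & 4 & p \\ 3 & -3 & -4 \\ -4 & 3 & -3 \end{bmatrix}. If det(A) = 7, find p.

Expanding along the column containing p, det(A) is linear in p: det(A) = (-3)·p + (16).
Set (-3)·p + (16) = 7  ⇒  (-3)·p = -9  ⇒  p = 3.

3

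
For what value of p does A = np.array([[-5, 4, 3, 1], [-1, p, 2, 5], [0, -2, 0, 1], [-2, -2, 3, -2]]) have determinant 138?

Expanding along the column containing p, det(A) is linear in p: det(A) = (9)·p + (138).
Set (9)·p + (138) = 138  ⇒  (9)·p = 0  ⇒  p = 0.

0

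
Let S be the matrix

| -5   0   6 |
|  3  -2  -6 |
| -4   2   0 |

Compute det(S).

Expand along row 1:
  + (-5) · |-2 -6; 2 0| = (-5)·(0 − (-12)) = -60
  + 6 · |3 -2; -4 2| = 6·(6 − 8) = -12
Sum: (-60) + (-12) = -72

|S| = -72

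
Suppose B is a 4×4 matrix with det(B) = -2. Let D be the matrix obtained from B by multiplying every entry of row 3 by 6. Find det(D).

Scaling one row by 6 multiplies the determinant by 6.
det(D) = (6)·(-2) = -12

-12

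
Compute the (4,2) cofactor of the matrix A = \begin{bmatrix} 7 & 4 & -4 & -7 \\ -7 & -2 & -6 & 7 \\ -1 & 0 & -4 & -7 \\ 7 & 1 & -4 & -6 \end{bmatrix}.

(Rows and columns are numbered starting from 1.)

The cofactor is 560.

Delete row 4 and column 2; the remaining 3×3 submatrix is [7 -4 -7; -7 -6 7; -1 -4 -7].
Its determinant is 560.
The cofactor carries sign (−1)^(4+2) = +1, so C_{4,2} = +(560) = 560.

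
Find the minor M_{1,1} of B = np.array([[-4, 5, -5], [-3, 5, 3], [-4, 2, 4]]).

Delete row 1 and column 1; the remaining 2×2 submatrix is [5 3; 2 4].
Its determinant is 5·4 − 3·2 = 14.

14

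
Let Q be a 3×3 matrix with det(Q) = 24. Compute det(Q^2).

det(Q^2) = (det Q)^2 = (24)^2 = 576

The determinant is 576.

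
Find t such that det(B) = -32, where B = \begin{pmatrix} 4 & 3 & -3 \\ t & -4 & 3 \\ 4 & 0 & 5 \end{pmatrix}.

-4

Expanding along the column containing t, det(B) is linear in t: det(B) = (-15)·t + (-92).
Set (-15)·t + (-92) = -32  ⇒  (-15)·t = 60  ⇒  t = -4.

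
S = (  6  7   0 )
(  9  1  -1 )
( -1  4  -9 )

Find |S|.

The determinant is 544.

Expand along column 3:
  − (-1) · |6 7; -1 4| = −(-1)·(24 − (-7)) = 31
  + (-9) · |6 7; 9 1| = (-9)·(6 − 63) = 513
Sum: (31) + (513) = 544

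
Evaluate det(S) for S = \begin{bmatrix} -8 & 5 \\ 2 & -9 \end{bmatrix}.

det(S) = (-8)·(-9) − 5·2 = 72 − 10 = 62

62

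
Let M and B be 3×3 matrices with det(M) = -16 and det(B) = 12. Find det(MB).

-192

det(MB) = det(M)·det(B) = (-16)·(12) = -192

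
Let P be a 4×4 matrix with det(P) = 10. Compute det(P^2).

det(P^2) = (det P)^2 = (10)^2 = 100

The determinant is 100.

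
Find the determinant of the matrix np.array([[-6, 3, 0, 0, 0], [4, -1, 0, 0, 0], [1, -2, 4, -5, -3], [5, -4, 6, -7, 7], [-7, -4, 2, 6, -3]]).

The determinant is 2364.

The matrix is block lower-triangular with a 2×2 block and a 3×3 block on the diagonal, so its determinant equals the product of the determinants of the diagonal blocks.
det of the 2×2 block = -6
det of the 3×3 block = -394
det = (-6)·(-394) = 2364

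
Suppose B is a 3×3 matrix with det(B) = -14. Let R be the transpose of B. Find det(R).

The determinant is -14.

det(Bᵀ) = det(B).
det(R) = (1)·(-14) = -14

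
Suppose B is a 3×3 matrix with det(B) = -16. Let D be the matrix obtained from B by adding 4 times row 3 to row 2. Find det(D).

-16

Adding a multiple of one row to another leaves the determinant unchanged.
det(D) = (1)·(-16) = -16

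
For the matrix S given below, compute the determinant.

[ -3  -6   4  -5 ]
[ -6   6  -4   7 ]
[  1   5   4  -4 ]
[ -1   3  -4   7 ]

Expand along row 1:
  + (-3) · M_11   where M_11 = det([6 -4 7; 5 4 -4; 3 -4 7]) = 36
  − (-6) · M_12   where M_12 = det([-6 -4 7; 1 4 -4; -1 -4 7]) = -60
  + (4) · M_13   where M_13 = det([-6 6 7; 1 5 -4; -1 3 7]) = -244
  − (-5) · M_14   where M_14 = det([-6 6 -4; 1 5 4; -1 3 -4]) = 160
det = (+1)·(-3)·(36) + (-1)·(-6)·(-60) + (+1)·(4)·(-244) + (-1)·(-5)·(160) = -644

-644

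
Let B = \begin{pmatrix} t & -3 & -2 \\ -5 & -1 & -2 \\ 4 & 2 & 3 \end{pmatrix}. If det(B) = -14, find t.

t = -5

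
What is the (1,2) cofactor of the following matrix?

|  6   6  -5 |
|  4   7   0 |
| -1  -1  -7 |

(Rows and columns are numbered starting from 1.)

28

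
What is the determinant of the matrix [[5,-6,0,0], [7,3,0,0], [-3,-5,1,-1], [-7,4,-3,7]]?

228

The matrix is block lower-triangular with a 2×2 block and a 2×2 block on the diagonal, so its determinant equals the product of the determinants of the diagonal blocks.
det of the 2×2 block = 57
det of the 2×2 block = 4
det = (57)·(4) = 228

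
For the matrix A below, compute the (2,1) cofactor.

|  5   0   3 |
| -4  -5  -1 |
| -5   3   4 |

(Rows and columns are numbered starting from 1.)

Delete row 2 and column 1; the remaining 2×2 submatrix is [0 3; 3 4].
Its determinant is 0·4 − 3·3 = -9.
The cofactor carries sign (−1)^(2+1) = −1, so C_{2,1} = −(-9) = 9.

9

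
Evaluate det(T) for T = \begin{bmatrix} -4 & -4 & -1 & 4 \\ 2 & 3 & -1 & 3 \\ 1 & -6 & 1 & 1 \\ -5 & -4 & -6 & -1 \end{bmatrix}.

-910

Expand along row 1:
  + (-4) · M_11   where M_11 = det([3 -1 3; -6 1 1; -4 -6 -1]) = 145
  − (-4) · M_12   where M_12 = det([2 -1 3; 1 1 1; -5 -6 -1]) = 11
  + (-1) · M_13   where M_13 = det([2 3 3; 1 -6 1; -5 -4 -1]) = -94
  − (4) · M_14   where M_14 = det([2 3 -1; 1 -6 1; -5 -4 -6]) = 117
det = (+1)·(-4)·(145) + (-1)·(-4)·(11) + (+1)·(-1)·(-94) + (-1)·(4)·(117) = -910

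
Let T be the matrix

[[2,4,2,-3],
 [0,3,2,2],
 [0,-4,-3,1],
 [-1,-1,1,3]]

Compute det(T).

det(T) = -31

Expand along column 1 (it has 2 zeros):
  + (2) · M_11   where M_11 = det([3 2 2; -4 -3 1; -1 1 3]) = -22
  − (-1) · M_41   where M_41 = det([4 2 -3; 3 2 2; -4 -3 1]) = 13
det = (+1)·(2)·(-22) + (-1)·(-1)·(13) = -31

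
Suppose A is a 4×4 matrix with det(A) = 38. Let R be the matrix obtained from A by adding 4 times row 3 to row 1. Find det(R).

Adding a multiple of one row to another leaves the determinant unchanged.
det(R) = (1)·(38) = 38

det(R) = 38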